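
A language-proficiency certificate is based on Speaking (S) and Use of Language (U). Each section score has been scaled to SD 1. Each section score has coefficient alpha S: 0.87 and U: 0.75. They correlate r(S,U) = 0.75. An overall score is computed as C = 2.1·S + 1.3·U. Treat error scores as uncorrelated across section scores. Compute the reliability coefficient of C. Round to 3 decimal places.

0.902

Var(C) = 2.1² + 1.3² + 2·[2.73·0.75] = 6.1 + 4.095 = 10.195.
With uncorrelated errors the cross-covariances are all true-score covariance, so they carry over unchanged; only the diagonal terms shrink to ρᵢσᵢ².
True-score variance = [2.1²·0.87 + 1.3²·0.75] + 4.095 = 5.1042 + 4.095 = 9.1992.
Reliability = 9.1992 / 10.195 = 0.902.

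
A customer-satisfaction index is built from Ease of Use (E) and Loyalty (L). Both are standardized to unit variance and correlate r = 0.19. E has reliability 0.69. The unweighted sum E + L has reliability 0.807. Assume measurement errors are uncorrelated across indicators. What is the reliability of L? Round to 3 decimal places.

0.851

Var(E+L) = 2 + 2·0.19 = 2.380.
True-score variance = ρ_E + ρ_L + 2·0.19, so 0.807 = (0.69 + ρ_L + 0.38) / 2.380.
ρ_L = 0.807·2.380 − 0.69 − 0.38 = 0.851.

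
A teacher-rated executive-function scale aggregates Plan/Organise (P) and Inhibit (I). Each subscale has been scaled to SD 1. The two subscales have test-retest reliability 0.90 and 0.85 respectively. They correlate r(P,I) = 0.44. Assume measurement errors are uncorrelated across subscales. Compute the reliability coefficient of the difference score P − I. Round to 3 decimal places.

0.777

Var(P−I) = 1 + 1 − 2·0.44 = 2 − 0.88 = 1.12.
Because errors are independent across components, Cov(Tᵢ,Tⱼ) = Cov(Xᵢ,Xⱼ); the off-diagonal part of the true-score variance is the same as above.
True-score variance = [0.90 + 0.85] − 0.88 = 1.75 − 0.88 = 0.87.
Reliability = 0.87 / 1.12 = 0.777.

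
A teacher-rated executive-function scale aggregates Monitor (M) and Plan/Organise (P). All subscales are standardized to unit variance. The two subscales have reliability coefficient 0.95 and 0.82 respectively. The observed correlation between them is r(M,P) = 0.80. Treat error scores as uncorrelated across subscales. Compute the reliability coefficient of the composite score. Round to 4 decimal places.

0.9361

Var(M+P) = 2 + 2·[0.80] = 2 + 1.6 = 3.6.
Because errors are independent across components, Cov(Tᵢ,Tⱼ) = Cov(Xᵢ,Xⱼ); the off-diagonal part of the true-score variance is the same as above.
True-score variance = [0.95 + 0.82] + 1.6 = 1.77 + 1.6 = 3.37.
Reliability = 3.37 / 3.6 = 0.9361.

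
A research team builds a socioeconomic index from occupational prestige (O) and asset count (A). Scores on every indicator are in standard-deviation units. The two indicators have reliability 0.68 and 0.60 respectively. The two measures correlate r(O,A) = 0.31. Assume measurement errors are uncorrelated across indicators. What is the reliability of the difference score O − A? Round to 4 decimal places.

0.4783

Var(O−A) = 1 + 1 − 2·0.31 = 2 − 0.62 = 1.38.
With uncorrelated errors the cross-covariances are all true-score covariance, so they carry over unchanged; only the diagonal terms shrink to ρᵢσᵢ².
True-score variance = [0.68 + 0.60] − 0.62 = 1.28 − 0.62 = 0.66.
Reliability = 0.66 / 1.38 = 0.4783.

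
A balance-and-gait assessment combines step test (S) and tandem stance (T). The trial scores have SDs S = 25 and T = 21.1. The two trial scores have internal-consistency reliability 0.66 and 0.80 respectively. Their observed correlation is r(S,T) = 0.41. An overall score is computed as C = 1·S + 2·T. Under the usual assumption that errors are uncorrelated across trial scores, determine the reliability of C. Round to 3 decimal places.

Var(C) = 25² + 2²·21.1² + 2·[2·25·21.1·0.41] = 2405.84 + 865.1 = 3270.94.
With uncorrelated errors the cross-covariances are all true-score covariance, so they carry over unchanged; only the diagonal terms shrink to ρᵢσᵢ².
True-score variance = [25²·0.66 + 2²·21.1²·0.80] + 865.1 = 1837.17 + 865.1 = 2702.27.
Reliability = 2702.27 / 3270.94 = 0.826.

0.826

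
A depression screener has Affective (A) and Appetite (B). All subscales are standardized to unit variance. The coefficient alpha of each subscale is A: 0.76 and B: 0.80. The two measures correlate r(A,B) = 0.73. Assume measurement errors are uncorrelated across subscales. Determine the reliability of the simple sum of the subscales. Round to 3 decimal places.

Var(A+B) = 2 + 2·[0.73] = 2 + 1.46 = 3.46.
With uncorrelated errors the cross-covariances are all true-score covariance, so they carry over unchanged; only the diagonal terms shrink to ρᵢσᵢ².
True-score variance = [0.76 + 0.80] + 1.46 = 1.56 + 1.46 = 3.02.
Reliability = 3.02 / 3.46 = 0.873.

0.873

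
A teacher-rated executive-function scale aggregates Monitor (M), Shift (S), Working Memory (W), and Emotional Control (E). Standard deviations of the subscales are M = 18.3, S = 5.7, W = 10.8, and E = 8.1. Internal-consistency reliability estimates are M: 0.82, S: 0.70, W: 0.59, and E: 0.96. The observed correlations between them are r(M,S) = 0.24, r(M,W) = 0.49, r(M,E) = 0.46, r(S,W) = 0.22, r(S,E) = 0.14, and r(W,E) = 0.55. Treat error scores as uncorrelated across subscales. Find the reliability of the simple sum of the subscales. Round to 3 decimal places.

0.887

Var(M+S+W+E) = 18.3² + 5.7² + 10.8² + 8.1² + 2·[18.3·5.7·0.24 + 18.3·10.8·0.49 + 18.3·8.1·0.46 + 5.7·10.8·0.22 + 5.7·8.1·0.14 + 10.8·8.1·0.55] = 549.63 + 516.37 = 1066.
Because errors are independent across components, Cov(Tᵢ,Tⱼ) = Cov(Xᵢ,Xⱼ); the off-diagonal part of the true-score variance is the same as above.
True-score variance = [18.3²·0.82 + 5.7²·0.70 + 10.8²·0.59 + 8.1²·0.96] + 516.37 = 429.156 + 516.37 = 945.526.
Reliability = 945.526 / 1066 = 0.887.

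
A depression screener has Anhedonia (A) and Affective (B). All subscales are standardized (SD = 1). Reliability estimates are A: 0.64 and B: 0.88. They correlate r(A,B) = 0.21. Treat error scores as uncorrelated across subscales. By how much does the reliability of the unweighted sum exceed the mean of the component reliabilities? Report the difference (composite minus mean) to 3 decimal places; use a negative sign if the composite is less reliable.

Var(sum) = 2 + 0.42 = 2.42; true-score variance = 1.52 + 0.42 = 1.94; composite reliability = 0.8017.
Mean component reliability = 0.7600.
Difference = 0.8017 − 0.7600 = 0.042.

0.042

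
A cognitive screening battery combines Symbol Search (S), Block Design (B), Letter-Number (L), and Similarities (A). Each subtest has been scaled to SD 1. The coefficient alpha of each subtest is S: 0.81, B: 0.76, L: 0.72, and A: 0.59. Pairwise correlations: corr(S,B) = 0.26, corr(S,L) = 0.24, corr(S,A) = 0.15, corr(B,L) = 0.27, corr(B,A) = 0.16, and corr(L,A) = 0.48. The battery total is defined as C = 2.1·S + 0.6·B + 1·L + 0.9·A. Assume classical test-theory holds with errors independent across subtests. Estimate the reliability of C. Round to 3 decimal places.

0.849

Var(C) = 2.1² + 0.6² + 1 + 0.9² + 2·[1.26·0.26 + 2.1·0.24 + 1.89·0.15 + 0.6·0.27 + 0.54·0.16 + 0.9·0.48] = 6.58 + 3.591 = 10.171.
Under uncorrelated errors the observed covariances equal the true-score covariances, so only the own-variance terms attenuate.
True-score variance = [2.1²·0.81 + 0.6²·0.76 + 0.72 + 0.9²·0.59] + 3.591 = 5.0436 + 3.591 = 8.6346.
Reliability = 8.6346 / 10.171 = 0.849.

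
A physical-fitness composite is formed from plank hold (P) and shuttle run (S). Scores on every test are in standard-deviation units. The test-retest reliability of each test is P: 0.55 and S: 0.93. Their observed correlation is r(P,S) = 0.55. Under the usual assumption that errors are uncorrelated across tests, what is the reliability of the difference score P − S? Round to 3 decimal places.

Var(P−S) = 1 + 1 − 2·0.55 = 2 − 1.1 = 0.9.
With uncorrelated errors the cross-covariances are all true-score covariance, so they carry over unchanged; only the diagonal terms shrink to ρᵢσᵢ².
True-score variance = [0.55 + 0.93] − 1.1 = 1.48 − 1.1 = 0.38.
Reliability = 0.38 / 0.9 = 0.422.

0.422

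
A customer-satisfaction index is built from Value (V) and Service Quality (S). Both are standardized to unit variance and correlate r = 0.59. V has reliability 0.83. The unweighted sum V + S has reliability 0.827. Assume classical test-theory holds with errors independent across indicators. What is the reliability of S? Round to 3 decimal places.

Var(V+S) = 2 + 2·0.59 = 3.180.
True-score variance = ρ_V + ρ_S + 2·0.59, so 0.827 = (0.83 + ρ_S + 1.18) / 3.180.
ρ_S = 0.827·3.180 − 0.83 − 1.18 = 0.620.

0.620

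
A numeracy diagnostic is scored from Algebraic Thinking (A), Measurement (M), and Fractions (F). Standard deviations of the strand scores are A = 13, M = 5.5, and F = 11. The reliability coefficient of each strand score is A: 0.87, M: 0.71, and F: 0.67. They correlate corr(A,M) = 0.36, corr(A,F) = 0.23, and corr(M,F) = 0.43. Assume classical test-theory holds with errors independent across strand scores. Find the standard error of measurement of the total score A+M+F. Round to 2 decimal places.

8.41

Var(total) = 320.25 + 169.29 = 489.54.
True-score variance = 249.578 + 169.29 = 418.868, so reliability = 0.8556.
Error variance = 489.54 − 418.868 = 70.6725; SEM = √70.6725 = 8.41.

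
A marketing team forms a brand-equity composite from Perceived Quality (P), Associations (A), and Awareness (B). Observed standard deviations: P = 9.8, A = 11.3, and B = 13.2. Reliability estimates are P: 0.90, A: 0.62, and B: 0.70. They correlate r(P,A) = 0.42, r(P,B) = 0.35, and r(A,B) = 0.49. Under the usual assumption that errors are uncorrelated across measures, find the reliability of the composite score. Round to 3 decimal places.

Var(P+A+B) = 9.8² + 11.3² + 13.2² + 2·[9.8·11.3·0.42 + 9.8·13.2·0.35 + 11.3·13.2·0.49] = 397.97 + 329.75 = 727.72.
Under uncorrelated errors the observed covariances equal the true-score covariances, so only the own-variance terms attenuate.
True-score variance = [9.8²·0.90 + 11.3²·0.62 + 13.2²·0.70] + 329.75 = 287.572 + 329.75 = 617.322.
Reliability = 617.322 / 727.72 = 0.848.

0.848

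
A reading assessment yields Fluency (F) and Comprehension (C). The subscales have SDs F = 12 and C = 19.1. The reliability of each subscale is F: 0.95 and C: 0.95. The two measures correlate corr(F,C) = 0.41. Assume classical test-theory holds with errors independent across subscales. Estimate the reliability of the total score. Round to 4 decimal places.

0.9635

Var(F+C) = 12² + 19.1² + 2·[12·19.1·0.41] = 508.81 + 187.944 = 696.754.
Because errors are independent across components, Cov(Tᵢ,Tⱼ) = Cov(Xᵢ,Xⱼ); the off-diagonal part of the true-score variance is the same as above.
True-score variance = [12²·0.95 + 19.1²·0.95] + 187.944 = 483.37 + 187.944 = 671.313.
Reliability = 671.313 / 696.754 = 0.9635.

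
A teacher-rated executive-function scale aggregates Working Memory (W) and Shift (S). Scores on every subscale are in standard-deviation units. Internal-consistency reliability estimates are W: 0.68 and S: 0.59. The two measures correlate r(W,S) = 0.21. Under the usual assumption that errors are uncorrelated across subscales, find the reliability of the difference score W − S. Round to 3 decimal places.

Var(W−S) = 1 + 1 − 2·0.21 = 2 − 0.42 = 1.58.
With uncorrelated errors the cross-covariances are all true-score covariance, so they carry over unchanged; only the diagonal terms shrink to ρᵢσᵢ².
True-score variance = [0.68 + 0.59] − 0.42 = 1.27 − 0.42 = 0.85.
Reliability = 0.85 / 1.58 = 0.538.

0.538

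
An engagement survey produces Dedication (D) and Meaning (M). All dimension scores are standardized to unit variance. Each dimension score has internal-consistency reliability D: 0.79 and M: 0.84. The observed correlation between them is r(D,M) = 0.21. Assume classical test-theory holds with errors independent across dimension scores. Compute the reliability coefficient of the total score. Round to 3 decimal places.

Var(D+M) = 2 + 2·[0.21] = 2 + 0.42 = 2.42.
With uncorrelated errors the cross-covariances are all true-score covariance, so they carry over unchanged; only the diagonal terms shrink to ρᵢσᵢ².
True-score variance = [0.79 + 0.84] + 0.42 = 1.63 + 0.42 = 2.05.
Reliability = 2.05 / 2.42 = 0.847.

0.847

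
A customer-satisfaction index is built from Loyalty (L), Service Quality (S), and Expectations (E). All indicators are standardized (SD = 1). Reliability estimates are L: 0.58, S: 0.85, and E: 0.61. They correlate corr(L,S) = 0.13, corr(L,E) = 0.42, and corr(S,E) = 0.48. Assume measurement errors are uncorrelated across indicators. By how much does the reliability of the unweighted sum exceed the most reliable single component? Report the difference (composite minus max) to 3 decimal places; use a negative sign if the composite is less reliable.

-0.040

Var(sum) = 3 + 2.06 = 5.06; true-score variance = 2.04 + 2.06 = 4.1; composite reliability = 0.8103.
Max component reliability = 0.8500.
Difference = 0.8103 − 0.8500 = -0.040.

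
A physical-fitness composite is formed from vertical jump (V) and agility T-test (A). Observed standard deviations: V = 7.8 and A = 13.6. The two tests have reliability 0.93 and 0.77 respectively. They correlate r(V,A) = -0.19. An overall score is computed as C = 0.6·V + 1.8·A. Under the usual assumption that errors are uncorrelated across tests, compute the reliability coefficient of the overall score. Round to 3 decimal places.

Var(C) = 0.6²·7.8² + 1.8²·13.6² + 2·[1.08·7.8·13.6·(-0.19)] = 621.173 − 43.5352 = 577.638.
With uncorrelated errors the cross-covariances are all true-score covariance, so they carry over unchanged; only the diagonal terms shrink to ρᵢσᵢ².
True-score variance = [0.6²·7.8²·0.93 + 1.8²·13.6²·0.77] − 43.5352 = 481.807 − 43.5352 = 438.272.
Reliability = 438.272 / 577.638 = 0.759.

0.759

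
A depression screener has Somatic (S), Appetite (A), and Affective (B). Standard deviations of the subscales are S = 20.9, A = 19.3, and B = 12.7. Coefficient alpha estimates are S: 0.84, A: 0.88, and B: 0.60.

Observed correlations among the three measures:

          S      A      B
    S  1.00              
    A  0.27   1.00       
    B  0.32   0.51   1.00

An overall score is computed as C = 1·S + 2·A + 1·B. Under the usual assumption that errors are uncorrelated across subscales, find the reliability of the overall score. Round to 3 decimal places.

0.902

Var(C) = 20.9² + 2²·19.3² + 12.7² + 2·[2·20.9·19.3·0.27 + 20.9·12.7·0.32 + 2·19.3·12.7·0.51] = 2088.06 + 1105.54 = 3193.6.
With uncorrelated errors the cross-covariances are all true-score covariance, so they carry over unchanged; only the diagonal terms shrink to ρᵢσᵢ².
True-score variance = [20.9²·0.84 + 2²·19.3²·0.88 + 12.7²·0.60] + 1105.54 = 1774.86 + 1105.54 = 2880.4.
Reliability = 2880.4 / 3193.6 = 0.902.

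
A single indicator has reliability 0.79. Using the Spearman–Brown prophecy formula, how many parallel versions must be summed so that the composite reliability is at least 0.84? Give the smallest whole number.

2

k ≥ ρ*(1−ρ₁)/(ρ₁(1−ρ*)) = 0.84·0.21 / (0.79·0.16) = 1.396.
Smallest integer k = 2.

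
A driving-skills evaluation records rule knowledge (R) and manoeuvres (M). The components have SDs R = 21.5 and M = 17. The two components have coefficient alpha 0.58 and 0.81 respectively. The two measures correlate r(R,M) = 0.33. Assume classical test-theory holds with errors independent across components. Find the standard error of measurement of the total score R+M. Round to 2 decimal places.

Var(total) = 751.25 + 241.23 = 992.48.
True-score variance = 502.195 + 241.23 = 743.425, so reliability = 0.7491.
Error variance = 992.48 − 743.425 = 249.055; SEM = √249.055 = 15.78.

15.78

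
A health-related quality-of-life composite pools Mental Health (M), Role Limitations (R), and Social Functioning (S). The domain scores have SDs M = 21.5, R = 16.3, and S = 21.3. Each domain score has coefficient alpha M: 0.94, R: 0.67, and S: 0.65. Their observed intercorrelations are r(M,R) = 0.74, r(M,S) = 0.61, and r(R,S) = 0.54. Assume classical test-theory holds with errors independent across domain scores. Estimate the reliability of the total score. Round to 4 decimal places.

0.8959

Var(M+R+S) = 21.5² + 16.3² + 21.3² + 2·[21.5·16.3·0.74 + 21.5·21.3·0.61 + 16.3·21.3·0.54] = 1181.63 + 1452.33 = 2633.96.
Under uncorrelated errors the observed covariances equal the true-score covariances, so only the own-variance terms attenuate.
True-score variance = [21.5²·0.94 + 16.3²·0.67 + 21.3²·0.65] + 1452.33 = 907.426 + 1452.33 = 2359.76.
Reliability = 2359.76 / 2633.96 = 0.8959.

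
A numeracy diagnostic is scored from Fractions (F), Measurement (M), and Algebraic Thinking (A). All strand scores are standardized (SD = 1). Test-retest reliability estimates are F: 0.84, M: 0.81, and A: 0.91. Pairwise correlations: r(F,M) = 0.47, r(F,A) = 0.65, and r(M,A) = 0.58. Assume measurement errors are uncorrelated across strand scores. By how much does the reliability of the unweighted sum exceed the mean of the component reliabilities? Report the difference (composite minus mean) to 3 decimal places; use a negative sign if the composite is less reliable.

0.078

Var(sum) = 3 + 3.4 = 6.4; true-score variance = 2.56 + 3.4 = 5.96; composite reliability = 0.9313.
Mean component reliability = 0.8533.
Difference = 0.9313 − 0.8533 = 0.078.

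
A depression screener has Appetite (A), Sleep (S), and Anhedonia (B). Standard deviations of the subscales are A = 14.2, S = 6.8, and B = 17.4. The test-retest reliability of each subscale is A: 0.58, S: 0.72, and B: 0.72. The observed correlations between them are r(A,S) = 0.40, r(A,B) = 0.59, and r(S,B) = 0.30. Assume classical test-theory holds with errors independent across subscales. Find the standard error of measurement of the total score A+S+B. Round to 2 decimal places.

13.51

Var(total) = 550.64 + 439.794 = 990.434.
True-score variance = 368.231 + 439.794 = 808.026, so reliability = 0.8158.
Error variance = 990.434 − 808.026 = 182.409; SEM = √182.409 = 13.51.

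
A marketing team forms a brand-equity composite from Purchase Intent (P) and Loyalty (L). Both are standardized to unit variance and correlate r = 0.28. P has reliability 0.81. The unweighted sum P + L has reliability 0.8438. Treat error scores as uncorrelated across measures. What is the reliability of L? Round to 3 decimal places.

Var(P+L) = 2 + 2·0.28 = 2.560.
True-score variance = ρ_P + ρ_L + 2·0.28, so 0.8438 = (0.81 + ρ_L + 0.56) / 2.560.
ρ_L = 0.8438·2.560 − 0.81 − 0.56 = 0.790.

0.790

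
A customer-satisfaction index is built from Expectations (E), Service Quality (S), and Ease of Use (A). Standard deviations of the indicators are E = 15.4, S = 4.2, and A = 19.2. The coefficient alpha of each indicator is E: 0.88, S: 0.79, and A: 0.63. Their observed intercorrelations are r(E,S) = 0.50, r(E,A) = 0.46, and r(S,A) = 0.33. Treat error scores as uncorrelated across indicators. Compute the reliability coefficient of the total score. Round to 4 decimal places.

Var(E+S+A) = 15.4² + 4.2² + 19.2² + 2·[15.4·4.2·0.50 + 15.4·19.2·0.46 + 4.2·19.2·0.33] = 623.44 + 389.928 = 1013.37.
Because errors are independent across components, Cov(Tᵢ,Tⱼ) = Cov(Xᵢ,Xⱼ); the off-diagonal part of the true-score variance is the same as above.
True-score variance = [15.4²·0.88 + 4.2²·0.79 + 19.2²·0.63] + 389.928 = 454.88 + 389.928 = 844.808.
Reliability = 844.808 / 1013.37 = 0.8337.

0.8337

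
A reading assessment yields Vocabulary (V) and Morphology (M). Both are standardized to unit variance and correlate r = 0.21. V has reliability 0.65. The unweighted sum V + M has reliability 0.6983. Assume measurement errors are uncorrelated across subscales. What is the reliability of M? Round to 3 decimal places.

Var(V+M) = 2 + 2·0.21 = 2.420.
True-score variance = ρ_V + ρ_M + 2·0.21, so 0.6983 = (0.65 + ρ_M + 0.42) / 2.420.
ρ_M = 0.6983·2.420 − 0.65 − 0.42 = 0.620.

0.620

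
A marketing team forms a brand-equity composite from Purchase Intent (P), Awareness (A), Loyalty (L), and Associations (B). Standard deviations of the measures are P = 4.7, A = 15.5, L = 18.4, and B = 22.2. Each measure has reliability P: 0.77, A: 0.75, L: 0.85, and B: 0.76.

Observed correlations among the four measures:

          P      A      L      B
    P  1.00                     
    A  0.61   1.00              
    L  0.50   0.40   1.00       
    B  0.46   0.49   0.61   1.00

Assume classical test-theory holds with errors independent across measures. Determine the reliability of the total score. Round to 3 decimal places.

Var(P+A+L+B) = 4.7² + 15.5² + 18.4² + 22.2² + 2·[4.7·15.5·0.61 + 4.7·18.4·0.50 + 4.7·22.2·0.46 + 15.5·18.4·0.40 + 15.5·22.2·0.49 + 18.4·22.2·0.61] = 1093.74 + 1335.07 = 2428.81.
Because errors are independent across components, Cov(Tᵢ,Tⱼ) = Cov(Xᵢ,Xⱼ); the off-diagonal part of the true-score variance is the same as above.
True-score variance = [4.7²·0.77 + 15.5²·0.75 + 18.4²·0.85 + 22.2²·0.76] + 1335.07 = 859.531 + 1335.07 = 2194.6.
Reliability = 2194.6 / 2428.81 = 0.904.

0.904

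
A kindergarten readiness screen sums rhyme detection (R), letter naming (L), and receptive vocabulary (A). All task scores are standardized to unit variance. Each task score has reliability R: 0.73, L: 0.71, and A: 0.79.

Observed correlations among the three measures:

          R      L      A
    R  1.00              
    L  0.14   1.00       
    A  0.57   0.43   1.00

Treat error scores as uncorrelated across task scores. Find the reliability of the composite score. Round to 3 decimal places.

Var(R+L+A) = 3 + 2·[0.14 + 0.57 + 0.43] = 3 + 2.28 = 5.28.
Under uncorrelated errors the observed covariances equal the true-score covariances, so only the own-variance terms attenuate.
True-score variance = [0.73 + 0.71 + 0.79] + 2.28 = 2.23 + 2.28 = 4.51.
Reliability = 4.51 / 5.28 = 0.854.

0.854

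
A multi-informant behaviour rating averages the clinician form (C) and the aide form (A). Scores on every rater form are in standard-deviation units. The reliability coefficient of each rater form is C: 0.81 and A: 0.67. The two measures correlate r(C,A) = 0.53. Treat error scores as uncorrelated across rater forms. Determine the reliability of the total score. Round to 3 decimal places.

0.830

Var(C+A) = 2 + 2·[0.53] = 2 + 1.06 = 3.06.
With uncorrelated errors the cross-covariances are all true-score covariance, so they carry over unchanged; only the diagonal terms shrink to ρᵢσᵢ².
True-score variance = [0.81 + 0.67] + 1.06 = 1.48 + 1.06 = 2.54.
Reliability = 2.54 / 3.06 = 0.830.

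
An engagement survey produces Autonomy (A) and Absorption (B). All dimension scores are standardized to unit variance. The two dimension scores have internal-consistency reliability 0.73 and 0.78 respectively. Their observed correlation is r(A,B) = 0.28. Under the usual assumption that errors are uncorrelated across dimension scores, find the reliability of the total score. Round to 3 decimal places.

Var(A+B) = 2 + 2·[0.28] = 2 + 0.56 = 2.56.
Because errors are independent across components, Cov(Tᵢ,Tⱼ) = Cov(Xᵢ,Xⱼ); the off-diagonal part of the true-score variance is the same as above.
True-score variance = [0.73 + 0.78] + 0.56 = 1.51 + 0.56 = 2.07.
Reliability = 2.07 / 2.56 = 0.809.

0.809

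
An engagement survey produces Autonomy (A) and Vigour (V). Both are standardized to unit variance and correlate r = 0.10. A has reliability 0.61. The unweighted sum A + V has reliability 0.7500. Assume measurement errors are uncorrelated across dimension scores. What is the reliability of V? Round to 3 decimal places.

Var(A+V) = 2 + 2·0.10 = 2.200.
True-score variance = ρ_A + ρ_V + 2·0.10, so 0.7500 = (0.61 + ρ_V + 0.20) / 2.200.
ρ_V = 0.7500·2.200 − 0.61 − 0.20 = 0.840.

0.840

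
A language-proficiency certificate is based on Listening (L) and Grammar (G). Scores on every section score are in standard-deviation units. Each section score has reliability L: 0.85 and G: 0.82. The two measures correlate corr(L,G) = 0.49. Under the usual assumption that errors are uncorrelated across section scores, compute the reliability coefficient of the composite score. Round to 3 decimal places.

0.889

Var(L+G) = 2 + 2·[0.49] = 2 + 0.98 = 2.98.
Because errors are independent across components, Cov(Tᵢ,Tⱼ) = Cov(Xᵢ,Xⱼ); the off-diagonal part of the true-score variance is the same as above.
True-score variance = [0.85 + 0.82] + 0.98 = 1.67 + 0.98 = 2.65.
Reliability = 2.65 / 2.98 = 0.889.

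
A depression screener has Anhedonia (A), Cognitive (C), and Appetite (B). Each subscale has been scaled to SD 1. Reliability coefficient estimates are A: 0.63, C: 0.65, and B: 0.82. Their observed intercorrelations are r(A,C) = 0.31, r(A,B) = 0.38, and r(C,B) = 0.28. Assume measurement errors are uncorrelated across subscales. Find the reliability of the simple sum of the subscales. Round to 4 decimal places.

Var(A+C+B) = 3 + 2·[0.31 + 0.38 + 0.28] = 3 + 1.94 = 4.94.
With uncorrelated errors the cross-covariances are all true-score covariance, so they carry over unchanged; only the diagonal terms shrink to ρᵢσᵢ².
True-score variance = [0.63 + 0.65 + 0.82] + 1.94 = 2.1 + 1.94 = 4.04.
Reliability = 4.04 / 4.94 = 0.8178.

0.8178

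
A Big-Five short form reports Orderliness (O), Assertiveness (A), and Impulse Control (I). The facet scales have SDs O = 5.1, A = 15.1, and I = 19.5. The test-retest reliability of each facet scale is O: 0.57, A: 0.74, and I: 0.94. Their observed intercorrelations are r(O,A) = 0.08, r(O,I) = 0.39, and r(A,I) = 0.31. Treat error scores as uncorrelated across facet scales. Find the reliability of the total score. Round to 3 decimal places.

Var(O+A+I) = 5.1² + 15.1² + 19.5² + 2·[5.1·15.1·0.08 + 5.1·19.5·0.39 + 15.1·19.5·0.31] = 634.27 + 272.452 = 906.722.
Because errors are independent across components, Cov(Tᵢ,Tⱼ) = Cov(Xᵢ,Xⱼ); the off-diagonal part of the true-score variance is the same as above.
True-score variance = [5.1²·0.57 + 15.1²·0.74 + 19.5²·0.94] + 272.452 = 540.988 + 272.452 = 813.44.
Reliability = 813.44 / 906.722 = 0.897.

0.897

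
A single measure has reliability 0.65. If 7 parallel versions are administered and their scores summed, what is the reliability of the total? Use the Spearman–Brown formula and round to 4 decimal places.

ρ_k = kρ / (1 + (k−1)ρ) = 7·0.65 / (1 + 6·0.65) = 4.550 / 4.900 = 0.9286.

0.9286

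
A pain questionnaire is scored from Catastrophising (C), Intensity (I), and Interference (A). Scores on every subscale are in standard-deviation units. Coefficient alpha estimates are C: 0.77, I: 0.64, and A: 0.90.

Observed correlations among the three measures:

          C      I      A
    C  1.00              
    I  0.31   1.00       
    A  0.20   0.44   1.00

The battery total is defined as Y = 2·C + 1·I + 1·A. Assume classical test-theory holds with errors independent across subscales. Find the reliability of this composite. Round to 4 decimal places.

Var(Y) = 2² + 1 + 1 + 2·[2·0.31 + 2·0.20 + 0.44] = 6 + 2.92 = 8.92.
With uncorrelated errors the cross-covariances are all true-score covariance, so they carry over unchanged; only the diagonal terms shrink to ρᵢσᵢ².
True-score variance = [2²·0.77 + 0.64 + 0.90] + 2.92 = 4.62 + 2.92 = 7.54.
Reliability = 7.54 / 8.92 = 0.8453.

0.8453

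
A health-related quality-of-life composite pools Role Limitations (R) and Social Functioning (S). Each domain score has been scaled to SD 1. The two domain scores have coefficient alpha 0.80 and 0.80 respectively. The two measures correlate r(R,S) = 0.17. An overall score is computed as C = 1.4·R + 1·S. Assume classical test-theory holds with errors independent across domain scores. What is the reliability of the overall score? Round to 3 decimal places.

0.828

Var(C) = 1.4² + 1 + 2·[1.4·0.17] = 2.96 + 0.476 = 3.436.
Because errors are independent across components, Cov(Tᵢ,Tⱼ) = Cov(Xᵢ,Xⱼ); the off-diagonal part of the true-score variance is the same as above.
True-score variance = [1.4²·0.80 + 0.80] + 0.476 = 2.368 + 0.476 = 2.844.
Reliability = 2.844 / 3.436 = 0.828.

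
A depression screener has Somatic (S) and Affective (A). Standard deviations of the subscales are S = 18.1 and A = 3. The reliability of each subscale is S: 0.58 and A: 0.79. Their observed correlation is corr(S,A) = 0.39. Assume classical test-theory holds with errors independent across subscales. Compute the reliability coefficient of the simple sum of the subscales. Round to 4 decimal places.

Var(S+A) = 18.1² + 3² + 2·[18.1·3·0.39] = 336.61 + 42.354 = 378.964.
Under uncorrelated errors the observed covariances equal the true-score covariances, so only the own-variance terms attenuate.
True-score variance = [18.1²·0.58 + 3²·0.79] + 42.354 = 197.124 + 42.354 = 239.478.
Reliability = 239.478 / 378.964 = 0.6319.

0.6319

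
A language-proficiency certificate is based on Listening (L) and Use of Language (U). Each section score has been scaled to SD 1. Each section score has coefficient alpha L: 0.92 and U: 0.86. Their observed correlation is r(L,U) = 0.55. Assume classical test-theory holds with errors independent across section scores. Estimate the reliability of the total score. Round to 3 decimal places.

0.929

Var(L+U) = 2 + 2·[0.55] = 2 + 1.1 = 3.1.
Because errors are independent across components, Cov(Tᵢ,Tⱼ) = Cov(Xᵢ,Xⱼ); the off-diagonal part of the true-score variance is the same as above.
True-score variance = [0.92 + 0.86] + 1.1 = 1.78 + 1.1 = 2.88.
Reliability = 2.88 / 3.1 = 0.929.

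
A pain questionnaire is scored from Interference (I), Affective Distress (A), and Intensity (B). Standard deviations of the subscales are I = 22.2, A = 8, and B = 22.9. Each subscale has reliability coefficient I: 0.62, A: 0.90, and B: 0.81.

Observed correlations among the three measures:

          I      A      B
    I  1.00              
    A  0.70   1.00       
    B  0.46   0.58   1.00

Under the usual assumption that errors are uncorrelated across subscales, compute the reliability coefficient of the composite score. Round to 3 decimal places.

Var(I+A+B) = 22.2² + 8² + 22.9² + 2·[22.2·8·0.70 + 22.2·22.9·0.46 + 8·22.9·0.58] = 1081.25 + 928.862 = 2010.11.
Under uncorrelated errors the observed covariances equal the true-score covariances, so only the own-variance terms attenuate.
True-score variance = [22.2²·0.62 + 8²·0.90 + 22.9²·0.81] + 928.862 = 787.933 + 928.862 = 1716.79.
Reliability = 1716.79 / 2010.11 = 0.854.

0.854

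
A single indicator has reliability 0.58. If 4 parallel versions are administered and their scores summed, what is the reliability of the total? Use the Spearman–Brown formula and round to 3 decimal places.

0.847

ρ_k = kρ / (1 + (k−1)ρ) = 4·0.58 / (1 + 3·0.58) = 2.320 / 2.740 = 0.847.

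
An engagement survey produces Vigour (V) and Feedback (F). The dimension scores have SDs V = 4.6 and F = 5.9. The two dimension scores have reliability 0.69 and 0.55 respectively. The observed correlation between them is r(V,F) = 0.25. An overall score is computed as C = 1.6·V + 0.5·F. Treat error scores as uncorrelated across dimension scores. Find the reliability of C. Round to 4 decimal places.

Var(C) = 1.6²·4.6² + 0.5²·5.9² + 2·[0.8·4.6·5.9·0.25] = 62.8721 + 10.856 = 73.7281.
Under uncorrelated errors the observed covariances equal the true-score covariances, so only the own-variance terms attenuate.
True-score variance = [1.6²·4.6²·0.69 + 0.5²·5.9²·0.55] + 10.856 = 42.1634 + 10.856 = 53.0194.
Reliability = 53.0194 / 73.7281 = 0.7191.

0.7191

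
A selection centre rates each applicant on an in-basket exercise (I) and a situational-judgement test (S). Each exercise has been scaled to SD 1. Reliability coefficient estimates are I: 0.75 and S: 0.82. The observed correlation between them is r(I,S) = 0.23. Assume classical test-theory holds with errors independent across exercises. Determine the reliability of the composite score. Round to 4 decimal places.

Var(I+S) = 2 + 2·[0.23] = 2 + 0.46 = 2.46.
Under uncorrelated errors the observed covariances equal the true-score covariances, so only the own-variance terms attenuate.
True-score variance = [0.75 + 0.82] + 0.46 = 1.57 + 0.46 = 2.03.
Reliability = 2.03 / 2.46 = 0.8252.

0.8252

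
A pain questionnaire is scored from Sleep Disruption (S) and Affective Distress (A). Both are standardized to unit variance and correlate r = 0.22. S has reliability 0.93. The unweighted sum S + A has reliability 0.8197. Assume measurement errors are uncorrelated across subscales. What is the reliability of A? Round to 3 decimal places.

0.630

Var(S+A) = 2 + 2·0.22 = 2.440.
True-score variance = ρ_S + ρ_A + 2·0.22, so 0.8197 = (0.93 + ρ_A + 0.44) / 2.440.
ρ_A = 0.8197·2.440 − 0.93 − 0.44 = 0.630.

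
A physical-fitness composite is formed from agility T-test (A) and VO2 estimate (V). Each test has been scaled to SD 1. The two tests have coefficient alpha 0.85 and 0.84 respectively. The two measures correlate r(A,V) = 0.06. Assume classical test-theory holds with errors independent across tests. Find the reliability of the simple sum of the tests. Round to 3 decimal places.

Var(A+V) = 2 + 2·[0.06] = 2 + 0.12 = 2.12.
With uncorrelated errors the cross-covariances are all true-score covariance, so they carry over unchanged; only the diagonal terms shrink to ρᵢσᵢ².
True-score variance = [0.85 + 0.84] + 0.12 = 1.69 + 0.12 = 1.81.
Reliability = 1.81 / 2.12 = 0.854.

0.854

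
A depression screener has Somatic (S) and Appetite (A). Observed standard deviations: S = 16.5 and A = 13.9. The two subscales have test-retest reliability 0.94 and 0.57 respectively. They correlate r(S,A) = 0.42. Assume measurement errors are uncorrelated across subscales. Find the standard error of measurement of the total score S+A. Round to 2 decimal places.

9.97

Var(total) = 465.46 + 192.654 = 658.114.
True-score variance = 366.045 + 192.654 = 558.699, so reliability = 0.8489.
Error variance = 658.114 − 558.699 = 99.4153; SEM = √99.4153 = 9.97.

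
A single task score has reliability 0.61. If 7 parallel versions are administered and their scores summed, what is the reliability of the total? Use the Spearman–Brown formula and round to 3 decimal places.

ρ_k = kρ / (1 + (k−1)ρ) = 7·0.61 / (1 + 6·0.61) = 4.270 / 4.660 = 0.916.

0.916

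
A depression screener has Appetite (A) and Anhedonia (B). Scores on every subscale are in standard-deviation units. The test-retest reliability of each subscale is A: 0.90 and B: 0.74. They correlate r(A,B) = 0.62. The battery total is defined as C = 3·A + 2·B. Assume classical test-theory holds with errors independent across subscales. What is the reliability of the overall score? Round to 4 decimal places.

Var(C) = 3² + 2² + 2·[6·0.62] = 13 + 7.44 = 20.44.
Under uncorrelated errors the observed covariances equal the true-score covariances, so only the own-variance terms attenuate.
True-score variance = [3²·0.90 + 2²·0.74] + 7.44 = 11.06 + 7.44 = 18.5.
Reliability = 18.5 / 20.44 = 0.9051.

0.9051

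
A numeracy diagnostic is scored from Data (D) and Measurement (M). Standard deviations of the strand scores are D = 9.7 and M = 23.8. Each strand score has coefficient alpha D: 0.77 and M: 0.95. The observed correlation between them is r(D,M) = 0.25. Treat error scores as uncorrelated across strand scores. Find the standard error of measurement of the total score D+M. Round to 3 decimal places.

Var(total) = 660.53 + 115.43 = 775.96.
True-score variance = 610.567 + 115.43 = 725.997, so reliability = 0.9356.
Error variance = 775.96 − 725.997 = 49.9627; SEM = √49.9627 = 7.068.

7.068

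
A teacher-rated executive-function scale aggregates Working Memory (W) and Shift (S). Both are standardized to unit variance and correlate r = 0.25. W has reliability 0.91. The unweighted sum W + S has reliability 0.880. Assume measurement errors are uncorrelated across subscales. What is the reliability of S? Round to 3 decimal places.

0.790

Var(W+S) = 2 + 2·0.25 = 2.500.
True-score variance = ρ_W + ρ_S + 2·0.25, so 0.880 = (0.91 + ρ_S + 0.50) / 2.500.
ρ_S = 0.880·2.500 − 0.91 − 0.50 = 0.790.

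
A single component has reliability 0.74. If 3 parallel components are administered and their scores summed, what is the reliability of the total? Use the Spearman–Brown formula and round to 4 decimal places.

0.8952

ρ_k = kρ / (1 + (k−1)ρ) = 3·0.74 / (1 + 2·0.74) = 2.220 / 2.480 = 0.8952.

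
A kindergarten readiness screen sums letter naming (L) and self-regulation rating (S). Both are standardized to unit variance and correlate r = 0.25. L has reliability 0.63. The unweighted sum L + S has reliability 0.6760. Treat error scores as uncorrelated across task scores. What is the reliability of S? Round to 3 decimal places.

0.560

Var(L+S) = 2 + 2·0.25 = 2.500.
True-score variance = ρ_L + ρ_S + 2·0.25, so 0.6760 = (0.63 + ρ_S + 0.50) / 2.500.
ρ_S = 0.6760·2.500 − 0.63 − 0.50 = 0.560.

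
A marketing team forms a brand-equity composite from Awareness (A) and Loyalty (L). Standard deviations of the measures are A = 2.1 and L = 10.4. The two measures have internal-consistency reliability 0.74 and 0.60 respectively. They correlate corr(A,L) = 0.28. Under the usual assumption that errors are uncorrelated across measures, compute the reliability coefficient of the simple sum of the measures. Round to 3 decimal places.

0.644

Var(A+L) = 2.1² + 10.4² + 2·[2.1·10.4·0.28] = 112.57 + 12.2304 = 124.8.
With uncorrelated errors the cross-covariances are all true-score covariance, so they carry over unchanged; only the diagonal terms shrink to ρᵢσᵢ².
True-score variance = [2.1²·0.74 + 10.4²·0.60] + 12.2304 = 68.1594 + 12.2304 = 80.3898.
Reliability = 80.3898 / 124.8 = 0.644.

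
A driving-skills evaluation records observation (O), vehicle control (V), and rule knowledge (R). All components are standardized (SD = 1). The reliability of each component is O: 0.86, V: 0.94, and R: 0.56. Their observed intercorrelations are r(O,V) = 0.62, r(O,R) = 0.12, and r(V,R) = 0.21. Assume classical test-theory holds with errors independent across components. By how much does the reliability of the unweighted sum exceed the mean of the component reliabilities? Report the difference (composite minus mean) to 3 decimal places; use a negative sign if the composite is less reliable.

Var(sum) = 3 + 1.9 = 4.9; true-score variance = 2.36 + 1.9 = 4.26; composite reliability = 0.8694.
Mean component reliability = 0.7867.
Difference = 0.8694 − 0.7867 = 0.083.

0.083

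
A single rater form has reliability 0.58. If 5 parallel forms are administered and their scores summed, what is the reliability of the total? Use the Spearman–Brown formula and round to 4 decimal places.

ρ_k = kρ / (1 + (k−1)ρ) = 5·0.58 / (1 + 4·0.58) = 2.900 / 3.320 = 0.8735.

0.8735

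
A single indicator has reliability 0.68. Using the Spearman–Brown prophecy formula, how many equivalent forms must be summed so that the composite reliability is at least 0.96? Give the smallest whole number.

k ≥ ρ*(1−ρ₁)/(ρ₁(1−ρ*)) = 0.96·0.32 / (0.68·0.04) = 11.294.
Smallest integer k = 12.

12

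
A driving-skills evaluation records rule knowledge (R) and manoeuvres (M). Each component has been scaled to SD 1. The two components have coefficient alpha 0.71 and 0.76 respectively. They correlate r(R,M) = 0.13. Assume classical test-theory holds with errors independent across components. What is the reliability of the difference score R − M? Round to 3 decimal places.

0.695

Var(R−M) = 1 + 1 − 2·0.13 = 2 − 0.26 = 1.74.
Under uncorrelated errors the observed covariances equal the true-score covariances, so only the own-variance terms attenuate.
True-score variance = [0.71 + 0.76] − 0.26 = 1.47 − 0.26 = 1.21.
Reliability = 1.21 / 1.74 = 0.695.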